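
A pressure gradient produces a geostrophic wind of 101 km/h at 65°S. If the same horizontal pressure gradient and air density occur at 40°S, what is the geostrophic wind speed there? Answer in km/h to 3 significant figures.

142 km/h

With the same pressure gradient and density, V_g ∝ 1/f ∝ 1/sin φ.
V₂ = V₁ · sin φ₁ / sin φ₂ = 101 × sin 65° / sin 40°
V₂ = 101 × 0.9063/0.6428 = 142 km/h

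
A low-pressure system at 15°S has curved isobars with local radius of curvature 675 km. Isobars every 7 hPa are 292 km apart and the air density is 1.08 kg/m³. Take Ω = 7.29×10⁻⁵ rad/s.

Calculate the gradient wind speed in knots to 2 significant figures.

54 knots

Coriolis parameter at 15°S:
f = 2Ω sin φ = 2 × 7.29×10⁻⁵ × sin 15° = 3.77×10⁻⁵ s⁻¹
Pressure gradient: |∂P/∂n| = 700 Pa / 292000 m = 2.40×10⁻³ Pa/m
Geostrophic speed: V_g = |∂P/∂n|/(fρ) = 2.40×10⁻³/(3.77×10⁻⁵ × 1.08) = 58.8 m/s
Around a low, centrifugal force acts outward with Coriolis, so pressure-gradient force balances both:
(1/ρ)|∂P/∂n| = fV + V²/R  →  V² + fR·V − fR·V_g = 0
With fR = 3.77×10⁻⁵ × 675×10³ m = 25.5 m/s:
V = [−fR + √((fR)² + 4 fR V_g)]/2 = [−25.5 + √(25.5² + 4×25.5×58.8)]/2 = 28 m/s
Subgeostrophic (V < V_g = 58.8 m/s), as expected around a low.
Converting: 28 m/s × 1.944 = 54 knots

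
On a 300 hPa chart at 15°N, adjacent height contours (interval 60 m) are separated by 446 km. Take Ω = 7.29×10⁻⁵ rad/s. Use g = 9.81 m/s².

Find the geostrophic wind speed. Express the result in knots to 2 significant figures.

Coriolis parameter at 15°N:
f = 2Ω sin φ = 2 × 7.29×10⁻⁵ × sin 15° = 3.77×10⁻⁵ s⁻¹
Height gradient: |∂Z/∂n| = 60 m / 446000 m = 1.35×10⁻⁴
On a pressure surface, geostrophic balance gives V_g = (g/f)|∂Z/∂n|:
V_g = 9.81 × 1.35×10⁻⁴ / 3.77×10⁻⁵ = 35.0 m/s
Converting: 35.0 m/s × 1.944 = 68 knots

68 knots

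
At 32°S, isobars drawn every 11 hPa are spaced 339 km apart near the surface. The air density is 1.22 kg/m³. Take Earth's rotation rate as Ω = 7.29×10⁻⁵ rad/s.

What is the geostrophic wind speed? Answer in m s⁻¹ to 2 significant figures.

34 m s⁻¹

Coriolis parameter at 32°S:
f = 2Ω sin φ = 2 × 7.29×10⁻⁵ × sin 32° = 7.73×10⁻⁵ s⁻¹
Pressure gradient: |∂P/∂n| = 1100 Pa / 339000 m = 3.24×10⁻³ Pa/m
Geostrophic balance (pressure-gradient force = Coriolis force):
V_g = (1/(fρ)) |∂P/∂n| = 3.24×10⁻³ / (7.73×10⁻⁵ × 1.22) = 34.4 m/s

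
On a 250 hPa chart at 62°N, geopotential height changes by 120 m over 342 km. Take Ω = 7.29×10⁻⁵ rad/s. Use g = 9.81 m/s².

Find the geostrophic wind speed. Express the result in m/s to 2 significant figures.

27 m/s

Coriolis parameter at 62°N:
f = 2Ω sin φ = 2 × 7.29×10⁻⁵ × sin 62° = 1.29×10⁻⁴ s⁻¹
Height gradient: |∂Z/∂n| = 120 m / 342000 m = 3.51×10⁻⁴
On a pressure surface, geostrophic balance gives V_g = (g/f)|∂Z/∂n|:
V_g = 9.81 × 3.51×10⁻⁴ / 1.29×10⁻⁴ = 26.7 m/s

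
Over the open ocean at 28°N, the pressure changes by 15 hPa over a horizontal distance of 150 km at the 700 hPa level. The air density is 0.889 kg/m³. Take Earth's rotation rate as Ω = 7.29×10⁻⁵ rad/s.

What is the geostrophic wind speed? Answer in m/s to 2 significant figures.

160 m/s

Coriolis parameter at 28°N:
f = 2Ω sin φ = 2 × 7.29×10⁻⁵ × sin 28° = 6.84×10⁻⁵ s⁻¹
Pressure gradient: |∂P/∂n| = 1500 Pa / 150000 m = 1.00×10⁻² Pa/m
Geostrophic balance (pressure-gradient force = Coriolis force):
V_g = (1/(fρ)) |∂P/∂n| = 1.00×10⁻² / (6.84×10⁻⁵ × 0.889) = 164 m/s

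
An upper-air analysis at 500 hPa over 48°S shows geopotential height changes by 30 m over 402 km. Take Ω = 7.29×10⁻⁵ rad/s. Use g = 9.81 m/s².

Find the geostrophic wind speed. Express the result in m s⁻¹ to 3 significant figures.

6.76 m s⁻¹

Coriolis parameter at 48°S:
f = 2Ω sin φ = 2 × 7.29×10⁻⁵ × sin 48° = 1.08×10⁻⁴ s⁻¹
Height gradient: |∂Z/∂n| = 30 m / 402000 m = 7.46×10⁻⁵
On a pressure surface, geostrophic balance gives V_g = (g/f)|∂Z/∂n|:
V_g = 9.81 × 7.46×10⁻⁵ / 1.08×10⁻⁴ = 6.76 m/s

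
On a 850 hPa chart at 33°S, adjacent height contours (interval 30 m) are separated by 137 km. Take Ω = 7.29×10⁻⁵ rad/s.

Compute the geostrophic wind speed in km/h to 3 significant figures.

Coriolis parameter at 33°S:
f = 2Ω sin φ = 2 × 7.29×10⁻⁵ × sin 33° = 7.94×10⁻⁵ s⁻¹
Height gradient: |∂Z/∂n| = 30 m / 137000 m = 2.19×10⁻⁴
On a pressure surface, geostrophic balance gives V_g = (g/f)|∂Z/∂n|:
V_g = 9.81 × 2.19×10⁻⁴ / 7.94×10⁻⁵ = 27.1 m/s
Converting: 27.1 m/s × 3.6 = 97.4 km/h

97.4 km/h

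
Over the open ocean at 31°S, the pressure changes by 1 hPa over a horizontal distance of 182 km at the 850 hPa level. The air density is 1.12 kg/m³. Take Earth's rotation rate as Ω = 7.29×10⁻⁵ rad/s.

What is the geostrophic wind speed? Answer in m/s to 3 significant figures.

6.53 m/s

Coriolis parameter at 31°S:
f = 2Ω sin φ = 2 × 7.29×10⁻⁵ × sin 31° = 7.51×10⁻⁵ s⁻¹
Pressure gradient: |∂P/∂n| = 100 Pa / 182000 m = 5.49×10⁻⁴ Pa/m
Geostrophic balance (pressure-gradient force = Coriolis force):
V_g = (1/(fρ)) |∂P/∂n| = 5.49×10⁻⁴ / (7.51×10⁻⁵ × 1.12) = 6.53 m/s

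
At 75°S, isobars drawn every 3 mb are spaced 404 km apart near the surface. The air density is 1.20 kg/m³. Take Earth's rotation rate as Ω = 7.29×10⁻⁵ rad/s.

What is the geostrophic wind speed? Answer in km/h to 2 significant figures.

16 km/h

Coriolis parameter at 75°S:
f = 2Ω sin φ = 2 × 7.29×10⁻⁵ × sin 75° = 1.41×10⁻⁴ s⁻¹
Pressure gradient: |∂P/∂n| = 300 Pa / 404000 m = 7.43×10⁻⁴ Pa/m
Geostrophic balance (pressure-gradient force = Coriolis force):
V_g = (1/(fρ)) |∂P/∂n| = 7.43×10⁻⁴ / (1.41×10⁻⁴ × 1.20) = 4.39 m/s
Converting: 4.39 m/s × 3.6 = 16 km/h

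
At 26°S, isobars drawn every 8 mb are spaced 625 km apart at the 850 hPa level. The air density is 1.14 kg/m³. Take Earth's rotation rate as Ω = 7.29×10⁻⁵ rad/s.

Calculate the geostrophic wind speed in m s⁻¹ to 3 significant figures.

17.6 m s⁻¹

Coriolis parameter at 26°S:
f = 2Ω sin φ = 2 × 7.29×10⁻⁵ × sin 26° = 6.39×10⁻⁵ s⁻¹
Pressure gradient: |∂P/∂n| = 800 Pa / 625000 m = 1.28×10⁻³ Pa/m
Geostrophic balance (pressure-gradient force = Coriolis force):
V_g = (1/(fρ)) |∂P/∂n| = 1.28×10⁻³ / (6.39×10⁻⁵ × 1.14) = 17.6 m/s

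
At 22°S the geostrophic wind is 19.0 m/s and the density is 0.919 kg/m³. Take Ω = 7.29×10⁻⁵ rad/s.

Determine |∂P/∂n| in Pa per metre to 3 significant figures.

9.54×10⁻⁴ Pa/m

Coriolis parameter at 22°S:
f = 2Ω sin φ = 2 × 7.29×10⁻⁵ × sin 22° = 5.46×10⁻⁵ s⁻¹
Geostrophic balance rearranged: |∂P/∂n| = f ρ V_g
|∂P/∂n| = 5.46×10⁻⁵ × 0.919 × 19.0 = 9.54×10⁻⁴ Pa/m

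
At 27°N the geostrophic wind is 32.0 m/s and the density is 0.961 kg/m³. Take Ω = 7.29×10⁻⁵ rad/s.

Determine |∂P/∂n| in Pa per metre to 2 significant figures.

Coriolis parameter at 27°N:
f = 2Ω sin φ = 2 × 7.29×10⁻⁵ × sin 27° = 6.62×10⁻⁵ s⁻¹
Geostrophic balance rearranged: |∂P/∂n| = f ρ V_g
|∂P/∂n| = 6.62×10⁻⁵ × 0.961 × 32.0 = 2.04×10⁻³ Pa/m

2.0×10⁻³ Pa/m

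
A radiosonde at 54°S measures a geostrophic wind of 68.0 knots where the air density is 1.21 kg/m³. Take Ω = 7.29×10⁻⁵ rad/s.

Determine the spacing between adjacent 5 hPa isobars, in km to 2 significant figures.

100 km

Coriolis parameter at 54°S:
f = 2Ω sin φ = 2 × 7.29×10⁻⁵ × sin 54° = 1.18×10⁻⁴ s⁻¹
Wind speed in SI: 68.0 knots = 35.0 m/s
Geostrophic balance rearranged: |∂P/∂n| = f ρ V_g
|∂P/∂n| = 1.18×10⁻⁴ × 1.21 × 35.0 = 4.99×10⁻³ Pa/m
Isobar spacing: Δn = ΔP/|∂P/∂n| = 500 Pa / 4.99×10⁻³ Pa/m = 100143 m ≈ 100 km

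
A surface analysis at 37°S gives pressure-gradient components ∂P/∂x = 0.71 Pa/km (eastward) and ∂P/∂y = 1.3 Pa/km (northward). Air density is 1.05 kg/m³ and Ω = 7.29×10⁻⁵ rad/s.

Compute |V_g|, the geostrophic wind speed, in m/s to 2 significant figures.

Coriolis parameter at 37°S:
f = 2Ω sin φ = 2 × 7.29×10⁻⁵ × sin 37° = 8.77×10⁻⁵ s⁻¹
In the Southern Hemisphere f is negative: f = −8.77×10⁻⁵ s⁻¹.
Component geostrophic relations (x east, y north):
u_g = −(1/(fρ)) ∂P/∂y,  v_g = (1/(fρ)) ∂P/∂x
u_g = −(1.3×10⁻³)/(−8.77×10⁻⁵ × 1.05) = 14.1 m/s;  v_g = (0.71×10⁻³)/(−8.77×10⁻⁵ × 1.05) = −7.71 m/s
|V_g| = √(u_g² + v_g²) = 16.1 m/s

16 m/s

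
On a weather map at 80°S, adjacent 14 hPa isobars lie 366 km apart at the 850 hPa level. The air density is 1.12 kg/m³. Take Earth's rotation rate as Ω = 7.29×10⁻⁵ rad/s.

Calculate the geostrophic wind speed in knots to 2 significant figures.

46 knots

Coriolis parameter at 80°S:
f = 2Ω sin φ = 2 × 7.29×10⁻⁵ × sin 80° = 1.44×10⁻⁴ s⁻¹
Pressure gradient: |∂P/∂n| = 1400 Pa / 366000 m = 3.83×10⁻³ Pa/m
Geostrophic balance (pressure-gradient force = Coriolis force):
V_g = (1/(fρ)) |∂P/∂n| = 3.83×10⁻³ / (1.44×10⁻⁴ × 1.12) = 23.8 m/s
Converting: 23.8 m/s × 1.944 = 46 knots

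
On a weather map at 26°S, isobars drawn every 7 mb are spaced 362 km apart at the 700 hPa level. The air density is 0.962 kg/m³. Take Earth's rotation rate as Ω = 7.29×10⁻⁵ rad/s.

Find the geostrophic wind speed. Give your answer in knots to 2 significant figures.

Coriolis parameter at 26°S:
f = 2Ω sin φ = 2 × 7.29×10⁻⁵ × sin 26° = 6.39×10⁻⁵ s⁻¹
Pressure gradient: |∂P/∂n| = 700 Pa / 362000 m = 1.93×10⁻³ Pa/m
Geostrophic balance (pressure-gradient force = Coriolis force):
V_g = (1/(fρ)) |∂P/∂n| = 1.93×10⁻³ / (6.39×10⁻⁵ × 0.962) = 31.4 m/s
Converting: 31.4 m/s × 1.944 = 61 knots

61 knots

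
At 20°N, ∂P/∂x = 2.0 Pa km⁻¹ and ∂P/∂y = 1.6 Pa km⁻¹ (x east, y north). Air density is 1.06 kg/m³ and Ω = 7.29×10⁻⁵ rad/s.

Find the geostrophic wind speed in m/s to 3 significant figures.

48.5 m/s

Coriolis parameter at 20°N:
f = 2Ω sin φ = 2 × 7.29×10⁻⁵ × sin 20° = 4.99×10⁻⁵ s⁻¹
Component geostrophic relations (x east, y north):
u_g = −(1/(fρ)) ∂P/∂y,  v_g = (1/(fρ)) ∂P/∂x
u_g = −(1.6×10⁻³)/(4.99×10⁻⁵ × 1.06) = −30.3 m/s;  v_g = (2.0×10⁻³)/(4.99×10⁻⁵ × 1.06) = 37.8 m/s
|V_g| = √(u_g² + v_g²) = 48.5 m/s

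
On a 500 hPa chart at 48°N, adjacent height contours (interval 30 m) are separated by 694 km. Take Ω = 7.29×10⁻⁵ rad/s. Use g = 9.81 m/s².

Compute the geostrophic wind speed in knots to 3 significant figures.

7.61 knots

Coriolis parameter at 48°N:
f = 2Ω sin φ = 2 × 7.29×10⁻⁵ × sin 48° = 1.08×10⁻⁴ s⁻¹
Height gradient: |∂Z/∂n| = 30 m / 694000 m = 4.32×10⁻⁵
On a pressure surface, geostrophic balance gives V_g = (g/f)|∂Z/∂n|:
V_g = 9.81 × 4.32×10⁻⁵ / 1.08×10⁻⁴ = 3.91 m/s
Converting: 3.91 m/s × 1.944 = 7.61 knots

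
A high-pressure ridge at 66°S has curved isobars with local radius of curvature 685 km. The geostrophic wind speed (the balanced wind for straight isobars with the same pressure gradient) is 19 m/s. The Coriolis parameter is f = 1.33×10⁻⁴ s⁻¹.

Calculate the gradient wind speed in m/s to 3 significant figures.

Around a high, pressure-gradient force acts outward with centrifugal, so Coriolis balances both:
fV = (1/ρ)|∂P/∂n| + V²/R  →  V² − fR·V + fR·V_g = 0
With fR = 1.33×10⁻⁴ × 685×10³ m = 91.1 m/s:
V = [fR − √((fR)² − 4 fR V_g)]/2 = [91.1 − √(91.1² − 4×91.1×19)]/2 = 27 m/s
Supergeostrophic (V > V_g = 19 m/s), as expected around a high.

27.0 m/s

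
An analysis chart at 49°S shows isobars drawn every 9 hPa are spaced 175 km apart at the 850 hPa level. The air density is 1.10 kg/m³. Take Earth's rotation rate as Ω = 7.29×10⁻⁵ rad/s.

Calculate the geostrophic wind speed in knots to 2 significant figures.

Coriolis parameter at 49°S:
f = 2Ω sin φ = 2 × 7.29×10⁻⁵ × sin 49° = 1.10×10⁻⁴ s⁻¹
Pressure gradient: |∂P/∂n| = 900 Pa / 175000 m = 5.14×10⁻³ Pa/m
Geostrophic balance (pressure-gradient force = Coriolis force):
V_g = (1/(fρ)) |∂P/∂n| = 5.14×10⁻³ / (1.10×10⁻⁴ × 1.10) = 42.5 m/s
Converting: 42.5 m/s × 1.944 = 83 knots

83 knots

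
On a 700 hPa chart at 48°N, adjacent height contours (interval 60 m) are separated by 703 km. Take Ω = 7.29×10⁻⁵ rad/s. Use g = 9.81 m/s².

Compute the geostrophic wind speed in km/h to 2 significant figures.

28 km/h

Coriolis parameter at 48°N:
f = 2Ω sin φ = 2 × 7.29×10⁻⁵ × sin 48° = 1.08×10⁻⁴ s⁻¹
Height gradient: |∂Z/∂n| = 60 m / 703000 m = 8.53×10⁻⁵
On a pressure surface, geostrophic balance gives V_g = (g/f)|∂Z/∂n|:
V_g = 9.81 × 8.53×10⁻⁵ / 1.08×10⁻⁴ = 7.73 m/s
Converting: 7.73 m/s × 3.6 = 28 km/h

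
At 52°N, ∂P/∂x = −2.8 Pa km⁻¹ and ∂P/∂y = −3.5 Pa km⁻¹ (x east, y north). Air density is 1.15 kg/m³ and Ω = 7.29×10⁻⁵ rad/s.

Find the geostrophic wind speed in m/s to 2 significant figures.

Coriolis parameter at 52°N:
f = 2Ω sin φ = 2 × 7.29×10⁻⁵ × sin 52° = 1.15×10⁻⁴ s⁻¹
Component geostrophic relations (x east, y north):
u_g = −(1/(fρ)) ∂P/∂y,  v_g = (1/(fρ)) ∂P/∂x
u_g = −(−3.5×10⁻³)/(1.15×10⁻⁴ × 1.15) = 26.5 m/s;  v_g = (−2.8×10⁻³)/(1.15×10⁻⁴ × 1.15) = −21.2 m/s
|V_g| = √(u_g² + v_g²) = 33.9 m/s

34 m/s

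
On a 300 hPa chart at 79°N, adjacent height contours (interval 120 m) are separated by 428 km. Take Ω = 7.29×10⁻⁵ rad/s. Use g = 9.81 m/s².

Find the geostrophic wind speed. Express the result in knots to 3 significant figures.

37.4 knots

Coriolis parameter at 79°N:
f = 2Ω sin φ = 2 × 7.29×10⁻⁵ × sin 79° = 1.43×10⁻⁴ s⁻¹
Height gradient: |∂Z/∂n| = 120 m / 428000 m = 2.80×10⁻⁴
On a pressure surface, geostrophic balance gives V_g = (g/f)|∂Z/∂n|:
V_g = 9.81 × 2.80×10⁻⁴ / 1.43×10⁻⁴ = 19.2 m/s
Converting: 19.2 m/s × 1.944 = 37.4 knots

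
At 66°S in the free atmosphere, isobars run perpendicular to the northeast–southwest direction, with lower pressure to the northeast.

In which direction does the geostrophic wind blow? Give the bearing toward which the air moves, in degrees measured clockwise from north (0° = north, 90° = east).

The pressure-gradient force points toward the northeast (bearing 045°).
Geostrophic balance: in the Southern Hemisphere the Coriolis force deflects motion to the left, so the geostrophic wind blows 90° to the left of the pressure-gradient force (low pressure on the right).
Rotating 045° by 90° counterclockwise gives 315° — the wind blows toward the northwest.

315°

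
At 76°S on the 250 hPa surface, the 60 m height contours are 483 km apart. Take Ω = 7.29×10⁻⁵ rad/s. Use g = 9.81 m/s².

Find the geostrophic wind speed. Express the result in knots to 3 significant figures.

16.7 knots

Coriolis parameter at 76°S:
f = 2Ω sin φ = 2 × 7.29×10⁻⁵ × sin 76° = 1.41×10⁻⁴ s⁻¹
Height gradient: |∂Z/∂n| = 60 m / 483000 m = 1.24×10⁻⁴
On a pressure surface, geostrophic balance gives V_g = (g/f)|∂Z/∂n|:
V_g = 9.81 × 1.24×10⁻⁴ / 1.41×10⁻⁴ = 8.61 m/s
Converting: 8.61 m/s × 1.944 = 16.7 knots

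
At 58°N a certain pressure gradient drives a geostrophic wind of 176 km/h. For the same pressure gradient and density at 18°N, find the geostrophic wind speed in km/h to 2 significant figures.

With the same pressure gradient and density, V_g ∝ 1/f ∝ 1/sin φ.
V₂ = V₁ · sin φ₁ / sin φ₂ = 176 × sin 58° / sin 18°
V₂ = 176 × 0.8480/0.3090 = 480 km/h

480 km/h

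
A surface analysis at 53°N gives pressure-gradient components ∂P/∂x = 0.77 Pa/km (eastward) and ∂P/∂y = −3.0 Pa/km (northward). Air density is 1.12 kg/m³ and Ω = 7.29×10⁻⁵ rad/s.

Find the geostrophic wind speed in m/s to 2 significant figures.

24 m/s

Coriolis parameter at 53°N:
f = 2Ω sin φ = 2 × 7.29×10⁻⁵ × sin 53° = 1.16×10⁻⁴ s⁻¹
Component geostrophic relations (x east, y north):
u_g = −(1/(fρ)) ∂P/∂y,  v_g = (1/(fρ)) ∂P/∂x
u_g = −(−3.0×10⁻³)/(1.16×10⁻⁴ × 1.12) = 23.0 m/s;  v_g = (0.77×10⁻³)/(1.16×10⁻⁴ × 1.12) = 5.90 m/s
|V_g| = √(u_g² + v_g²) = 23.7 m/s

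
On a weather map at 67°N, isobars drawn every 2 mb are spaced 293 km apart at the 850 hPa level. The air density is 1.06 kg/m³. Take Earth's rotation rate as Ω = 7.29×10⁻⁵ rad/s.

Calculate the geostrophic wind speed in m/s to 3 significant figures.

4.80 m/s

Coriolis parameter at 67°N:
f = 2Ω sin φ = 2 × 7.29×10⁻⁵ × sin 67° = 1.34×10⁻⁴ s⁻¹
Pressure gradient: |∂P/∂n| = 200 Pa / 293000 m = 6.83×10⁻⁴ Pa/m
Geostrophic balance (pressure-gradient force = Coriolis force):
V_g = (1/(fρ)) |∂P/∂n| = 6.83×10⁻⁴ / (1.34×10⁻⁴ × 1.06) = 4.80 m/s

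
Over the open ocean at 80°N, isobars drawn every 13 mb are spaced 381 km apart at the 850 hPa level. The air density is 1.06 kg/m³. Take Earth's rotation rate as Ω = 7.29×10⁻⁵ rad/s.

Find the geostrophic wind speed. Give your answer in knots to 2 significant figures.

44 knots

Coriolis parameter at 80°N:
f = 2Ω sin φ = 2 × 7.29×10⁻⁵ × sin 80° = 1.44×10⁻⁴ s⁻¹
Pressure gradient: |∂P/∂n| = 1300 Pa / 381000 m = 3.41×10⁻³ Pa/m
Geostrophic balance (pressure-gradient force = Coriolis force):
V_g = (1/(fρ)) |∂P/∂n| = 3.41×10⁻³ / (1.44×10⁻⁴ × 1.06) = 22.4 m/s
Converting: 22.4 m/s × 1.944 = 44 knots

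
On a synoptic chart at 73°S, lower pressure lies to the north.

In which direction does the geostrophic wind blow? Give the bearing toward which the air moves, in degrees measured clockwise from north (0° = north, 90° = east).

The pressure-gradient force points toward the north (bearing 000°).
Geostrophic balance: in the Southern Hemisphere the Coriolis force deflects motion to the left, so the geostrophic wind blows 90° to the left of the pressure-gradient force (low pressure on the right).
Rotating 000° by 90° counterclockwise gives 270° — the wind blows toward the west.

270°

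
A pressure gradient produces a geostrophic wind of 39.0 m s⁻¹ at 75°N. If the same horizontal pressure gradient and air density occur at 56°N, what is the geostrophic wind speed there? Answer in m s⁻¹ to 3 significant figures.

With the same pressure gradient and density, V_g ∝ 1/f ∝ 1/sin φ.
V₂ = V₁ · sin φ₁ / sin φ₂ = 39.0 × sin 75° / sin 56°
V₂ = 39.0 × 0.9659/0.8290 = 45.4 m s⁻¹

45.4 m s⁻¹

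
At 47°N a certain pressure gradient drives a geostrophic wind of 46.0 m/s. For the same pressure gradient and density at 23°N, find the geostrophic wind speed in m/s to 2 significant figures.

With the same pressure gradient and density, V_g ∝ 1/f ∝ 1/sin φ.
V₂ = V₁ · sin φ₁ / sin φ₂ = 46.0 × sin 47° / sin 23°
V₂ = 46.0 × 0.7314/0.3907 = 86 m/s

86 m/s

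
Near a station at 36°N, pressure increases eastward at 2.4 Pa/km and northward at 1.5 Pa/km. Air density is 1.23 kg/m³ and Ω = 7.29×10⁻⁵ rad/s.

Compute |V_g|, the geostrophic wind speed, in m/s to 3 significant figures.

26.8 m/s

Coriolis parameter at 36°N:
f = 2Ω sin φ = 2 × 7.29×10⁻⁵ × sin 36° = 8.57×10⁻⁵ s⁻¹
Component geostrophic relations (x east, y north):
u_g = −(1/(fρ)) ∂P/∂y,  v_g = (1/(fρ)) ∂P/∂x
u_g = −(1.5×10⁻³)/(8.57×10⁻⁵ × 1.23) = −14.2 m/s;  v_g = (2.4×10⁻³)/(8.57×10⁻⁵ × 1.23) = 22.8 m/s
|V_g| = √(u_g² + v_g²) = 26.8 m/s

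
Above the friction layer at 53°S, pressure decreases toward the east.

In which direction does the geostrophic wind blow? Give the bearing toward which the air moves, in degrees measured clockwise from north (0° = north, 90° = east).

000°

The pressure-gradient force points toward the east (bearing 090°).
Geostrophic balance: in the Southern Hemisphere the Coriolis force deflects motion to the left, so the geostrophic wind blows 90° to the left of the pressure-gradient force (low pressure on the right).
Rotating 090° by 90° counterclockwise gives 000° — the wind blows toward the north.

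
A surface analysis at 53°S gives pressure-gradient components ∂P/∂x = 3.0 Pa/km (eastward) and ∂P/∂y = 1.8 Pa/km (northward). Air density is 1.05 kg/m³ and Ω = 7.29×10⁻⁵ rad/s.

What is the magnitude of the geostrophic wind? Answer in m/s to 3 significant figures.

28.6 m/s

Coriolis parameter at 53°S:
f = 2Ω sin φ = 2 × 7.29×10⁻⁵ × sin 53° = 1.16×10⁻⁴ s⁻¹
In the Southern Hemisphere f is negative: f = −1.16×10⁻⁴ s⁻¹.
Component geostrophic relations (x east, y north):
u_g = −(1/(fρ)) ∂P/∂y,  v_g = (1/(fρ)) ∂P/∂x
u_g = −(1.8×10⁻³)/(−1.16×10⁻⁴ × 1.05) = 14.7 m/s;  v_g = (3.0×10⁻³)/(−1.16×10⁻⁴ × 1.05) = −24.5 m/s
|V_g| = √(u_g² + v_g²) = 28.6 m/s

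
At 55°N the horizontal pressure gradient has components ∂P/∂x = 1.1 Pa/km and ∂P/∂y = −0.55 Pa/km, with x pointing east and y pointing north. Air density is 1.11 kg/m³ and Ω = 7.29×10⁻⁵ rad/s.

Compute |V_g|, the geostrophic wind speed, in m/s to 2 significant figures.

Coriolis parameter at 55°N:
f = 2Ω sin φ = 2 × 7.29×10⁻⁵ × sin 55° = 1.19×10⁻⁴ s⁻¹
Component geostrophic relations (x east, y north):
u_g = −(1/(fρ)) ∂P/∂y,  v_g = (1/(fρ)) ∂P/∂x
u_g = −(−0.55×10⁻³)/(1.19×10⁻⁴ × 1.11) = 4.15 m/s;  v_g = (1.1×10⁻³)/(1.19×10⁻⁴ × 1.11) = 8.30 m/s
|V_g| = √(u_g² + v_g²) = 9.28 m/s

9.3 m/s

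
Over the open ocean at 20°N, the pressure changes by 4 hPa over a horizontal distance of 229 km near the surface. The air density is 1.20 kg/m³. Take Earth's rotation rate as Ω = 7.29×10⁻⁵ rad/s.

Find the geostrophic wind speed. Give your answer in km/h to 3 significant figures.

Coriolis parameter at 20°N:
f = 2Ω sin φ = 2 × 7.29×10⁻⁵ × sin 20° = 4.99×10⁻⁵ s⁻¹
Pressure gradient: |∂P/∂n| = 400 Pa / 229000 m = 1.75×10⁻³ Pa/m
Geostrophic balance (pressure-gradient force = Coriolis force):
V_g = (1/(fρ)) |∂P/∂n| = 1.75×10⁻³ / (4.99×10⁻⁵ × 1.20) = 29.2 m/s
Converting: 29.2 m/s × 3.6 = 105 km/h

105 km/h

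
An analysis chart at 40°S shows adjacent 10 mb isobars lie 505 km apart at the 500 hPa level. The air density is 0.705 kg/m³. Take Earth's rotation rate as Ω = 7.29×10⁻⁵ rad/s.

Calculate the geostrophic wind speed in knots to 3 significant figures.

58.3 knots

Coriolis parameter at 40°S:
f = 2Ω sin φ = 2 × 7.29×10⁻⁵ × sin 40° = 9.37×10⁻⁵ s⁻¹
Pressure gradient: |∂P/∂n| = 1000 Pa / 505000 m = 1.98×10⁻³ Pa/m
Geostrophic balance (pressure-gradient force = Coriolis force):
V_g = (1/(fρ)) |∂P/∂n| = 1.98×10⁻³ / (9.37×10⁻⁵ × 0.705) = 30.0 m/s
Converting: 30.0 m/s × 1.944 = 58.3 knots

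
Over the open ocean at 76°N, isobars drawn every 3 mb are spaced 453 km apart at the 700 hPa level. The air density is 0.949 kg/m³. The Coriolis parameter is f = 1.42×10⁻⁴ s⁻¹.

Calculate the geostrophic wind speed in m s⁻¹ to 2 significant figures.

4.9 m s⁻¹

Pressure gradient: |∂P/∂n| = 300 Pa / 453000 m = 6.62×10⁻⁴ Pa/m
Geostrophic balance (pressure-gradient force = Coriolis force):
V_g = (1/(fρ)) |∂P/∂n| = 6.62×10⁻⁴ / (1.42×10⁻⁴ × 0.949) = 4.91 m/s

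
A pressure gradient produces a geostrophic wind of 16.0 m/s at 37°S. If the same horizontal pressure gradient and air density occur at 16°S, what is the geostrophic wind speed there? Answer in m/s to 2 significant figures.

With the same pressure gradient and density, V_g ∝ 1/f ∝ 1/sin φ.
V₂ = V₁ · sin φ₁ / sin φ₂ = 16.0 × sin 37° / sin 16°
V₂ = 16.0 × 0.6018/0.2756 = 35 m/s

35 m/s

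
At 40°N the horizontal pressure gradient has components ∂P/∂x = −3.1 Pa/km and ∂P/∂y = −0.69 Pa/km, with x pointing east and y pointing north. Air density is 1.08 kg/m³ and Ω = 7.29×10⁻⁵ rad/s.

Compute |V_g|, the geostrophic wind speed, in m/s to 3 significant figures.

Coriolis parameter at 40°N:
f = 2Ω sin φ = 2 × 7.29×10⁻⁵ × sin 40° = 9.37×10⁻⁵ s⁻¹
Component geostrophic relations (x east, y north):
u_g = −(1/(fρ)) ∂P/∂y,  v_g = (1/(fρ)) ∂P/∂x
u_g = −(−0.69×10⁻³)/(9.37×10⁻⁵ × 1.08) = 6.82 m/s;  v_g = (−3.1×10⁻³)/(9.37×10⁻⁵ × 1.08) = −30.6 m/s
|V_g| = √(u_g² + v_g²) = 31.4 m/s

31.4 m/s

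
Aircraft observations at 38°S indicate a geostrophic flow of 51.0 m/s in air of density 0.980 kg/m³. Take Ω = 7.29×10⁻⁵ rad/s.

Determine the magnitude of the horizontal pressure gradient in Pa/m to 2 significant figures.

Coriolis parameter at 38°S:
f = 2Ω sin φ = 2 × 7.29×10⁻⁵ × sin 38° = 8.98×10⁻⁵ s⁻¹
Geostrophic balance rearranged: |∂P/∂n| = f ρ V_g
|∂P/∂n| = 8.98×10⁻⁵ × 0.980 × 51.0 = 4.49×10⁻³ Pa/m

4.5×10⁻³ Pa/m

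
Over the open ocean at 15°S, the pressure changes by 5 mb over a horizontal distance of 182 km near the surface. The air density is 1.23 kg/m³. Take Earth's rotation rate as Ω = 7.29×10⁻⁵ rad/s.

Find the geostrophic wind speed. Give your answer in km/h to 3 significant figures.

Coriolis parameter at 15°S:
f = 2Ω sin φ = 2 × 7.29×10⁻⁵ × sin 15° = 3.77×10⁻⁵ s⁻¹
Pressure gradient: |∂P/∂n| = 500 Pa / 182000 m = 2.75×10⁻³ Pa/m
Geostrophic balance (pressure-gradient force = Coriolis force):
V_g = (1/(fρ)) |∂P/∂n| = 2.75×10⁻³ / (3.77×10⁻⁵ × 1.23) = 59.2 m/s
Converting: 59.2 m/s × 3.6 = 213 km/h

213 km/h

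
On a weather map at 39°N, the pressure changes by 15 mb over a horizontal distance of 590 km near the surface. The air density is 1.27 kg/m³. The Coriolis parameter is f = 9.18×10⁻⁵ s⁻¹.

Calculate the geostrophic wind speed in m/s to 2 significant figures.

22 m/s

Pressure gradient: |∂P/∂n| = 1500 Pa / 590000 m = 2.54×10⁻³ Pa/m
Geostrophic balance (pressure-gradient force = Coriolis force):
V_g = (1/(fρ)) |∂P/∂n| = 2.54×10⁻³ / (9.18×10⁻⁵ × 1.27) = 21.8 m/s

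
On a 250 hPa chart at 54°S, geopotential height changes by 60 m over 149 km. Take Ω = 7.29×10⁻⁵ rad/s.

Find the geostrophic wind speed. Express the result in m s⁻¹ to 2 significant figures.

Coriolis parameter at 54°S:
f = 2Ω sin φ = 2 × 7.29×10⁻⁵ × sin 54° = 1.18×10⁻⁴ s⁻¹
Height gradient: |∂Z/∂n| = 60 m / 149000 m = 4.03×10⁻⁴
On a pressure surface, geostrophic balance gives V_g = (g/f)|∂Z/∂n|:
V_g = 9.81 × 4.03×10⁻⁴ / 1.18×10⁻⁴ = 33.5 m/s

33 m s⁻¹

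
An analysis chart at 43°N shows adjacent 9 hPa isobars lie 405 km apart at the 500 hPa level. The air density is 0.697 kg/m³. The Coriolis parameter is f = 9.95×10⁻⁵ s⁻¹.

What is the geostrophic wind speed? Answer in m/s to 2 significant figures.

32 m/s

Pressure gradient: |∂P/∂n| = 900 Pa / 405000 m = 2.22×10⁻³ Pa/m
Geostrophic balance (pressure-gradient force = Coriolis force):
V_g = (1/(fρ)) |∂P/∂n| = 2.22×10⁻³ / (9.95×10⁻⁵ × 0.697) = 32.0 m/s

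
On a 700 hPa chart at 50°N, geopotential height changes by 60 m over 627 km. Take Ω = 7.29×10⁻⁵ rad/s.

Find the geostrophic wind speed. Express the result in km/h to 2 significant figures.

Coriolis parameter at 50°N:
f = 2Ω sin φ = 2 × 7.29×10⁻⁵ × sin 50° = 1.12×10⁻⁴ s⁻¹
Height gradient: |∂Z/∂n| = 60 m / 627000 m = 9.57×10⁻⁵
On a pressure surface, geostrophic balance gives V_g = (g/f)|∂Z/∂n|:
V_g = 9.81 × 9.57×10⁻⁵ / 1.12×10⁻⁴ = 8.41 m/s
Converting: 8.41 m/s × 3.6 = 30 km/h

30 km/h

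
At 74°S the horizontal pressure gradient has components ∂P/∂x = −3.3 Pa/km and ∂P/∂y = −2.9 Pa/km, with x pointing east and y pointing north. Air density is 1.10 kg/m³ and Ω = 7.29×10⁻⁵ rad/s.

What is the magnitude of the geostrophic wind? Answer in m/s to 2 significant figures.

28 m/s

Coriolis parameter at 74°S:
f = 2Ω sin φ = 2 × 7.29×10⁻⁵ × sin 74° = 1.40×10⁻⁴ s⁻¹
In the Southern Hemisphere f is negative: f = −1.40×10⁻⁴ s⁻¹.
Component geostrophic relations (x east, y north):
u_g = −(1/(fρ)) ∂P/∂y,  v_g = (1/(fρ)) ∂P/∂x
u_g = −(−2.9×10⁻³)/(−1.40×10⁻⁴ × 1.10) = −18.8 m/s;  v_g = (−3.3×10⁻³)/(−1.40×10⁻⁴ × 1.10) = 21.4 m/s
|V_g| = √(u_g² + v_g²) = 28.5 m/s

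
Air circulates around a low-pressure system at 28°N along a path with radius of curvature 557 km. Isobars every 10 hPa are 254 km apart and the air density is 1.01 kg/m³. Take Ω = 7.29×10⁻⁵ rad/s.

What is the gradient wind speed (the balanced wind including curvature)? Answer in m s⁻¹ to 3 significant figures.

Coriolis parameter at 28°N:
f = 2Ω sin φ = 2 × 7.29×10⁻⁵ × sin 28° = 6.84×10⁻⁵ s⁻¹
Pressure gradient: |∂P/∂n| = 1000 Pa / 254000 m = 3.94×10⁻³ Pa/m
Geostrophic speed: V_g = |∂P/∂n|/(fρ) = 3.94×10⁻³/(6.84×10⁻⁵ × 1.01) = 56.9 m/s
Around a low, centrifugal force acts outward with Coriolis, so pressure-gradient force balances both:
(1/ρ)|∂P/∂n| = fV + V²/R  →  V² + fR·V − fR·V_g = 0
With fR = 6.84×10⁻⁵ × 557×10³ m = 38.1 m/s:
V = [−fR + √((fR)² + 4 fR V_g)]/2 = [−38.1 + √(38.1² + 4×38.1×56.9)]/2 = 31.3 m/s
Subgeostrophic (V < V_g = 56.9 m/s), as expected around a low.

31.3 m s⁻¹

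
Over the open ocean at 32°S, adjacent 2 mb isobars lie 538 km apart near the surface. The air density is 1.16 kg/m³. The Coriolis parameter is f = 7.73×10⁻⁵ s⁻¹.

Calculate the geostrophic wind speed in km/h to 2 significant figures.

15 km/h

Pressure gradient: |∂P/∂n| = 200 Pa / 538000 m = 3.72×10⁻⁴ Pa/m
Geostrophic balance (pressure-gradient force = Coriolis force):
V_g = (1/(fρ)) |∂P/∂n| = 3.72×10⁻⁴ / (7.73×10⁻⁵ × 1.16) = 4.15 m/s
Converting: 4.15 m/s × 3.6 = 15 km/h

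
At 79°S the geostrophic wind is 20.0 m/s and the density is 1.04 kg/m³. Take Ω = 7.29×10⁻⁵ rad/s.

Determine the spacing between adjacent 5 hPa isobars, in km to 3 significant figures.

Coriolis parameter at 79°S:
f = 2Ω sin φ = 2 × 7.29×10⁻⁵ × sin 79° = 1.43×10⁻⁴ s⁻¹
Geostrophic balance rearranged: |∂P/∂n| = f ρ V_g
|∂P/∂n| = 1.43×10⁻⁴ × 1.04 × 20.0 = 2.98×10⁻³ Pa/m
Isobar spacing: Δn = ΔP/|∂P/∂n| = 500 Pa / 2.98×10⁻³ Pa/m = 167959 m ≈ 168 km

168 km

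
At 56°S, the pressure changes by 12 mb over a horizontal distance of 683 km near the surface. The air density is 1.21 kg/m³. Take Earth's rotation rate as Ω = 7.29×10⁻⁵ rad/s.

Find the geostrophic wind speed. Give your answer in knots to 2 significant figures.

Coriolis parameter at 56°S:
f = 2Ω sin φ = 2 × 7.29×10⁻⁵ × sin 56° = 1.21×10⁻⁴ s⁻¹
Pressure gradient: |∂P/∂n| = 1200 Pa / 683000 m = 1.76×10⁻³ Pa/m
Geostrophic balance (pressure-gradient force = Coriolis force):
V_g = (1/(fρ)) |∂P/∂n| = 1.76×10⁻³ / (1.21×10⁻⁴ × 1.21) = 12.0 m/s
Converting: 12.0 m/s × 1.944 = 23 knots

23 knots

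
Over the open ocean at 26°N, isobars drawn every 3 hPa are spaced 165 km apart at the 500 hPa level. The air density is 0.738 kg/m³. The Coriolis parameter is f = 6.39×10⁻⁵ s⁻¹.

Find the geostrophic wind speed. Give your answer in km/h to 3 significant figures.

Pressure gradient: |∂P/∂n| = 300 Pa / 165000 m = 1.82×10⁻³ Pa/m
Geostrophic balance (pressure-gradient force = Coriolis force):
V_g = (1/(fρ)) |∂P/∂n| = 1.82×10⁻³ / (6.39×10⁻⁵ × 0.738) = 38.6 m/s
Converting: 38.6 m/s × 3.6 = 139 km/h

139 km/h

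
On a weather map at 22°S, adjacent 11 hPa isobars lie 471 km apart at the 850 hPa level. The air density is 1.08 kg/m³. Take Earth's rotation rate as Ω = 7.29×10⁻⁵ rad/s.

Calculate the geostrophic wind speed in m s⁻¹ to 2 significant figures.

Coriolis parameter at 22°S:
f = 2Ω sin φ = 2 × 7.29×10⁻⁵ × sin 22° = 5.46×10⁻⁵ s⁻¹
Pressure gradient: |∂P/∂n| = 1100 Pa / 471000 m = 2.34×10⁻³ Pa/m
Geostrophic balance (pressure-gradient force = Coriolis force):
V_g = (1/(fρ)) |∂P/∂n| = 2.34×10⁻³ / (5.46×10⁻⁵ × 1.08) = 39.6 m/s

40 m s⁻¹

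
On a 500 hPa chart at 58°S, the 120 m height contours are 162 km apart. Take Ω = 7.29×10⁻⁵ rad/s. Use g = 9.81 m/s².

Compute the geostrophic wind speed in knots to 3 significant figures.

114 knots

Coriolis parameter at 58°S:
f = 2Ω sin φ = 2 × 7.29×10⁻⁵ × sin 58° = 1.24×10⁻⁴ s⁻¹
Height gradient: |∂Z/∂n| = 120 m / 162000 m = 7.41×10⁻⁴
On a pressure surface, geostrophic balance gives V_g = (g/f)|∂Z/∂n|:
V_g = 9.81 × 7.41×10⁻⁴ / 1.24×10⁻⁴ = 58.8 m/s
Converting: 58.8 m/s × 1.944 = 114 knots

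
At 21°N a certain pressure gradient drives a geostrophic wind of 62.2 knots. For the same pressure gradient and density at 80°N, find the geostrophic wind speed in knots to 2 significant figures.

23 knots

With the same pressure gradient and density, V_g ∝ 1/f ∝ 1/sin φ.
V₂ = V₁ · sin φ₁ / sin φ₂ = 62.2 × sin 21° / sin 80°
V₂ = 62.2 × 0.3584/0.9848 = 23 knots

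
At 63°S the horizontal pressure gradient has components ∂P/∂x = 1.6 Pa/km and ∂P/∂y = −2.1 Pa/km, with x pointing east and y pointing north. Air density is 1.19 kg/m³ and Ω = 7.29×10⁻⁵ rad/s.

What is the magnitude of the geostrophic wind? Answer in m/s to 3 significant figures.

17.1 m/s

Coriolis parameter at 63°S:
f = 2Ω sin φ = 2 × 7.29×10⁻⁵ × sin 63° = 1.30×10⁻⁴ s⁻¹
In the Southern Hemisphere f is negative: f = −1.30×10⁻⁴ s⁻¹.
Component geostrophic relations (x east, y north):
u_g = −(1/(fρ)) ∂P/∂y,  v_g = (1/(fρ)) ∂P/∂x
u_g = −(−2.1×10⁻³)/(−1.30×10⁻⁴ × 1.19) = −13.6 m/s;  v_g = (1.6×10⁻³)/(−1.30×10⁻⁴ × 1.19) = −10.3 m/s
|V_g| = √(u_g² + v_g²) = 17.1 m/s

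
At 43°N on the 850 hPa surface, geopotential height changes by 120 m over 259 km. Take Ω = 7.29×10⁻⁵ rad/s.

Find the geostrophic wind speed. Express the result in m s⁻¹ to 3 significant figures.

Coriolis parameter at 43°N:
f = 2Ω sin φ = 2 × 7.29×10⁻⁵ × sin 43° = 9.94×10⁻⁵ s⁻¹
Height gradient: |∂Z/∂n| = 120 m / 259000 m = 4.63×10⁻⁴
On a pressure surface, geostrophic balance gives V_g = (g/f)|∂Z/∂n|:
V_g = 9.81 × 4.63×10⁻⁴ / 9.94×10⁻⁵ = 45.7 m/s

45.7 m s⁻¹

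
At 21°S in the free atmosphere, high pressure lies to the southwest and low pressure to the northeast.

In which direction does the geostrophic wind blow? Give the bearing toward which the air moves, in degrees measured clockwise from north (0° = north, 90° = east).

The pressure-gradient force points toward the northeast (bearing 045°).
Geostrophic balance: in the Southern Hemisphere the Coriolis force deflects motion to the left, so the geostrophic wind blows 90° to the left of the pressure-gradient force (low pressure on the right).
Rotating 045° by 90° counterclockwise gives 315° — the wind blows toward the northwest.

315°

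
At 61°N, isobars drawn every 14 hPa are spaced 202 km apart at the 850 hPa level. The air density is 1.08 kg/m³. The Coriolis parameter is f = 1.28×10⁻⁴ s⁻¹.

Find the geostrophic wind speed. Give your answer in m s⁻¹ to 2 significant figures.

50 m s⁻¹

Pressure gradient: |∂P/∂n| = 1400 Pa / 202000 m = 6.93×10⁻³ Pa/m
Geostrophic balance (pressure-gradient force = Coriolis force):
V_g = (1/(fρ)) |∂P/∂n| = 6.93×10⁻³ / (1.28×10⁻⁴ × 1.08) = 50.1 m/s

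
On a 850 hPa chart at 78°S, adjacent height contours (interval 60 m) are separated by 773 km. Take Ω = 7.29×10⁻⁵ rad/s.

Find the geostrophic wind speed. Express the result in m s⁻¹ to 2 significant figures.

5.3 m s⁻¹

Coriolis parameter at 78°S:
f = 2Ω sin φ = 2 × 7.29×10⁻⁵ × sin 78° = 1.43×10⁻⁴ s⁻¹
Height gradient: |∂Z/∂n| = 60 m / 773000 m = 7.76×10⁻⁵
On a pressure surface, geostrophic balance gives V_g = (g/f)|∂Z/∂n|:
V_g = 9.81 × 7.76×10⁻⁵ / 1.43×10⁻⁴ = 5.34 m/s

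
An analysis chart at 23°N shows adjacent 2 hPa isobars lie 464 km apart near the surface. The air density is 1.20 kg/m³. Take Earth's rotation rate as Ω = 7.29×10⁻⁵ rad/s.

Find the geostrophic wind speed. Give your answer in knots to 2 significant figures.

12 knots

Coriolis parameter at 23°N:
f = 2Ω sin φ = 2 × 7.29×10⁻⁵ × sin 23° = 5.70×10⁻⁵ s⁻¹
Pressure gradient: |∂P/∂n| = 200 Pa / 464000 m = 4.31×10⁻⁴ Pa/m
Geostrophic balance (pressure-gradient force = Coriolis force):
V_g = (1/(fρ)) |∂P/∂n| = 4.31×10⁻⁴ / (5.70×10⁻⁵ × 1.20) = 6.31 m/s
Converting: 6.31 m/s × 1.944 = 12 knots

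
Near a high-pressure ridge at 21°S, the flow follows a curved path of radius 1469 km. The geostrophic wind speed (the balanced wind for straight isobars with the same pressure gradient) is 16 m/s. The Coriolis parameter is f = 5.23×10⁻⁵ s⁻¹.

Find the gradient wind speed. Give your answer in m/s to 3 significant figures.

22.7 m/s

Around a high, pressure-gradient force acts outward with centrifugal, so Coriolis balances both:
fV = (1/ρ)|∂P/∂n| + V²/R  →  V² − fR·V + fR·V_g = 0
With fR = 5.23×10⁻⁵ × 1469×10³ m = 76.8 m/s:
V = [fR − √((fR)² − 4 fR V_g)]/2 = [76.8 − √(76.8² − 4×76.8×16)]/2 = 22.7 m/s
Supergeostrophic (V > V_g = 16 m/s), as expected around a high.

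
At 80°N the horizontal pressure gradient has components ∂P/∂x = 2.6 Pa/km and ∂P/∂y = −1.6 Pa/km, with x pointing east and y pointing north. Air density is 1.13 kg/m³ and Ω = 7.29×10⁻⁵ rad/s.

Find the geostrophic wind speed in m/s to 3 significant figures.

Coriolis parameter at 80°N:
f = 2Ω sin φ = 2 × 7.29×10⁻⁵ × sin 80° = 1.44×10⁻⁴ s⁻¹
Component geostrophic relations (x east, y north):
u_g = −(1/(fρ)) ∂P/∂y,  v_g = (1/(fρ)) ∂P/∂x
u_g = −(−1.6×10⁻³)/(1.44×10⁻⁴ × 1.13) = 9.86 m/s;  v_g = (2.6×10⁻³)/(1.44×10⁻⁴ × 1.13) = 16.0 m/s
|V_g| = √(u_g² + v_g²) = 18.8 m/s

18.8 m/s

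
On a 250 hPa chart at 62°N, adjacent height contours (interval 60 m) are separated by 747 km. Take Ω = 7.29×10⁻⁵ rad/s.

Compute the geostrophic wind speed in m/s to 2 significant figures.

6.1 m/s

Coriolis parameter at 62°N:
f = 2Ω sin φ = 2 × 7.29×10⁻⁵ × sin 62° = 1.29×10⁻⁴ s⁻¹
Height gradient: |∂Z/∂n| = 60 m / 747000 m = 8.03×10⁻⁵
On a pressure surface, geostrophic balance gives V_g = (g/f)|∂Z/∂n|:
V_g = 9.81 × 8.03×10⁻⁵ / 1.29×10⁻⁴ = 6.12 m/s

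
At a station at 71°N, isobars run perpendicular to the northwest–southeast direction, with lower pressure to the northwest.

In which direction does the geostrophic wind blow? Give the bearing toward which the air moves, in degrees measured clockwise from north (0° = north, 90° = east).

The pressure-gradient force points toward the northwest (bearing 315°).
Geostrophic balance: in the Northern Hemisphere the Coriolis force deflects motion to the right, so the geostrophic wind blows 90° to the right of the pressure-gradient force (low pressure on the left).
Rotating 315° by 90° clockwise gives 045° — the wind blows toward the northeast.

045°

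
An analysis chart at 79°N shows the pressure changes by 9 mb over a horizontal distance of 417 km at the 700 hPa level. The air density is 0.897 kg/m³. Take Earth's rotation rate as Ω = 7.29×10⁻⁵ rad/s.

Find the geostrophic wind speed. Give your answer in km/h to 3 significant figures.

60.5 km/h

Coriolis parameter at 79°N:
f = 2Ω sin φ = 2 × 7.29×10⁻⁵ × sin 79° = 1.43×10⁻⁴ s⁻¹
Pressure gradient: |∂P/∂n| = 900 Pa / 417000 m = 2.16×10⁻³ Pa/m
Geostrophic balance (pressure-gradient force = Coriolis force):
V_g = (1/(fρ)) |∂P/∂n| = 2.16×10⁻³ / (1.43×10⁻⁴ × 0.897) = 16.8 m/s
Converting: 16.8 m/s × 3.6 = 60.5 km/h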